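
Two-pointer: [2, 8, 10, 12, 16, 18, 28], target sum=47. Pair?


Two pointers: lo=0, hi=6
No pair sums to 47


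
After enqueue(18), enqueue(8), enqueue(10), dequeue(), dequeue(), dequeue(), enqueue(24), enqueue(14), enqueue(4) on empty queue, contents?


enqueue(18) -> [18]
enqueue(8) -> [18, 8]
enqueue(10) -> [18, 8, 10]
dequeue() returns 18 -> [8, 10]
dequeue() returns 8 -> [10]
dequeue() returns 10 -> []
enqueue(24) -> [24]
enqueue(14) -> [24, 14]
enqueue(4) -> [24, 14, 4]
Final queue (front to back): [24, 14, 4]


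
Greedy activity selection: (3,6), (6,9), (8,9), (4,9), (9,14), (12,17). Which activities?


Greedy: pick earliest-ending, then skip overlaps.
Selected (3 activities): [(3, 6), (6, 9), (9, 14)]


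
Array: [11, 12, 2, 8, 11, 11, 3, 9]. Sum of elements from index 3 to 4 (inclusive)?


Prefix sums: [0, 11, 23, 25, 33, 44, 55, 58, 67]
Sum[3..4] = prefix[5] - prefix[3] = 44 - 25 = 19


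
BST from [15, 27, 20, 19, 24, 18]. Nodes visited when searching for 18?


BST root = 15
Search for 18: compare at each node
Path: [15, 27, 20, 19, 18]


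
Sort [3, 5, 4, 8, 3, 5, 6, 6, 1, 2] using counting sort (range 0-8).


Count array: [0, 1, 1, 2, 1, 2, 2, 0, 1]
Reconstruct: [1, 2, 3, 3, 4, 5, 5, 6, 6, 8]


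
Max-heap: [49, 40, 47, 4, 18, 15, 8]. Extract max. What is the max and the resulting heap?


Max = 49
Replace root with last, heapify down
Resulting heap: [47, 40, 15, 4, 18, 8]


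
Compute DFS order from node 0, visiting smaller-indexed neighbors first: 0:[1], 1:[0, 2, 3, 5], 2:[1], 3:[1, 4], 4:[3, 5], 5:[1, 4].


DFS stack-based: start with [0]
Visit order: [0, 1, 2, 3, 4, 5]


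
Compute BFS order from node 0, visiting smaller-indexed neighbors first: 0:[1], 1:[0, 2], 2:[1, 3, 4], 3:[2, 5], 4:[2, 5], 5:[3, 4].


BFS queue: start with [0]
Visit order: [0, 1, 2, 3, 4, 5]


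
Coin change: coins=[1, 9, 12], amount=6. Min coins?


dp[0]=0; dp[i]=1+min(dp[i-c] for c in coins)
...dp[1]=1, dp[2]=2, dp[3]=3, dp[4]=4, dp[5]=5, dp[6]=6
Minimum coins for 6 = 6


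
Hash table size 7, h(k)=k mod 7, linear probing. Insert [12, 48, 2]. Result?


Insertions: 12->slot 5; 48->slot 6; 2->slot 2
Table: [None, None, 2, None, None, 12, 48]


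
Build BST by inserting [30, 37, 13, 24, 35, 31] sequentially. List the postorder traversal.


Root = 30; build tree by BST insertion.
Postorder traversal: [24, 13, 31, 35, 37, 30]


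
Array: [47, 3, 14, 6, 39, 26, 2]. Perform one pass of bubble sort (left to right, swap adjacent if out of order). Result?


After one pass: [3, 14, 6, 39, 26, 2, 47]


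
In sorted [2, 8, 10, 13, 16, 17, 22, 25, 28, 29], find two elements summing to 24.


Two pointers: lo=0, hi=9
Found pair: (2, 22) summing to 24


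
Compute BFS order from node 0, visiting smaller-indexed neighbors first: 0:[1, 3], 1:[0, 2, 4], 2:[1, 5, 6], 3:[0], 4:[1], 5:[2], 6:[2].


BFS queue: start with [0]
Visit order: [0, 1, 3, 2, 4, 5, 6]


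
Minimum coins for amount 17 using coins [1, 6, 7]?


dp[0]=0; dp[i]=1+min(dp[i-c] for c in coins)
...dp[12]=2, dp[13]=2, dp[14]=2, dp[15]=3, dp[16]=4, dp[17]=5
Minimum coins for 17 = 5


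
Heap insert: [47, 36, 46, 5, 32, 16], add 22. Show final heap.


Append 22: [47, 36, 46, 5, 32, 16, 22]
Bubble up: no swaps needed
Result: [47, 36, 46, 5, 32, 16, 22]


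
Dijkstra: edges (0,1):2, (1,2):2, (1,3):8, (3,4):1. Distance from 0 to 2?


Dijkstra from 0:
Distances: {0: 0, 1: 2, 2: 4, 3: 10, 4: 11}
Shortest distance to 2 = 4, path = [0, 1, 2]


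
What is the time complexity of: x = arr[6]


Analysis: constant-time operation, no loop
Complexity: O(1)


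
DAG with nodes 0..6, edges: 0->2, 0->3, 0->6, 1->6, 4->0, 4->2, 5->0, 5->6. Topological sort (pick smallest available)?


Kahn's algorithm, process smallest node first
Order: [1, 4, 5, 0, 2, 3, 6]


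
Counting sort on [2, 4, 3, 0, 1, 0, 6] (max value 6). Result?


Count array: [2, 1, 1, 1, 1, 0, 1]
Reconstruct: [0, 0, 1, 2, 3, 4, 6]


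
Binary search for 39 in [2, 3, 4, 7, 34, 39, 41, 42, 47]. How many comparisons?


Search for 39:
[0,8] mid=4 arr[4]=34
[5,8] mid=6 arr[6]=41
[5,5] mid=5 arr[5]=39
Total: 3 comparisons


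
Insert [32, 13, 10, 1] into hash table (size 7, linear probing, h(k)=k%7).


Insertions: 32->slot 4; 13->slot 6; 10->slot 3; 1->slot 1
Table: [None, 1, None, 10, 32, None, 13]


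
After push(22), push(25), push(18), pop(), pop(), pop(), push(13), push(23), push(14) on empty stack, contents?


push(22) -> [22]
push(25) -> [22, 25]
push(18) -> [22, 25, 18]
pop() returns 18 -> [22, 25]
pop() returns 25 -> [22]
pop() returns 22 -> []
push(13) -> [13]
push(23) -> [13, 23]
push(14) -> [13, 23, 14]
Final stack (bottom to top): [13, 23, 14]


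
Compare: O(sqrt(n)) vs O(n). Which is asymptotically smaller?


sublinear grows slower than linear
O(sqrt(n)) is asymptotically smaller; O(n) grows faster


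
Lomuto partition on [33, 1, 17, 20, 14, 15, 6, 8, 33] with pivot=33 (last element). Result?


Elements <= 33 go left of pivot.
Result: [33, 1, 17, 20, 14, 15, 6, 8, 33], pivot at index 8


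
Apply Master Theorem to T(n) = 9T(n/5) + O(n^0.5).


a=9, b=5, c=0.5. log_5(9)=1.365 > c=0.5. Case 1: O(n^log_b(a)) = O(n^1.365)
Complexity: O(n^1.365)


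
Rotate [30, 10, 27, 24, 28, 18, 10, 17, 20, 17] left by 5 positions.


Left rotate by 5: [18, 10, 17, 20, 17, 30, 10, 27, 24, 28]


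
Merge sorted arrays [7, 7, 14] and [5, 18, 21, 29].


Compare heads, take smaller each step.
Merged: [5, 7, 7, 14, 18, 21, 29]


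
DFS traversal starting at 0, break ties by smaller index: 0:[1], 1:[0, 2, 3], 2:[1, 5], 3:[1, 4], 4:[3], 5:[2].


DFS stack-based: start with [0]
Visit order: [0, 1, 2, 5, 3, 4]


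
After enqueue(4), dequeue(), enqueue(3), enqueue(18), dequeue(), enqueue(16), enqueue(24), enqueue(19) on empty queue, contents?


enqueue(4) -> [4]
dequeue() returns 4 -> []
enqueue(3) -> [3]
enqueue(18) -> [3, 18]
dequeue() returns 3 -> [18]
enqueue(16) -> [18, 16]
enqueue(24) -> [18, 16, 24]
enqueue(19) -> [18, 16, 24, 19]
Final queue (front to back): [18, 16, 24, 19]


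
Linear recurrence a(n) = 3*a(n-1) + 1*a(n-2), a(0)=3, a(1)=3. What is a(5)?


Build bottom-up:
...a(3)=39, a(4)=129, a(5)=3*129+1*39=426


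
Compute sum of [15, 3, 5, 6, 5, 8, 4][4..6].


Prefix sums: [0, 15, 18, 23, 29, 34, 42, 46]
Sum[4..6] = prefix[7] - prefix[4] = 46 - 29 = 17


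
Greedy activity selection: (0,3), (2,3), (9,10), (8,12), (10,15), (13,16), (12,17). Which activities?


Greedy: pick earliest-ending, then skip overlaps.
Selected (3 activities): [(0, 3), (9, 10), (10, 15)]


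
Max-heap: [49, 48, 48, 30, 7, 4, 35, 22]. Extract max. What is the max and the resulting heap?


Max = 49
Replace root with last, heapify down
Resulting heap: [48, 30, 48, 22, 7, 4, 35]


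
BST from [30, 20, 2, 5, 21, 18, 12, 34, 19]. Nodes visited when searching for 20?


BST root = 30
Search for 20: compare at each node
Path: [30, 20]


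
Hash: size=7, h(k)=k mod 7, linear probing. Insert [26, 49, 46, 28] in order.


Insertions: 26->slot 5; 49->slot 0; 46->slot 4; 28->slot 1
Table: [49, 28, None, None, 46, 26, None]


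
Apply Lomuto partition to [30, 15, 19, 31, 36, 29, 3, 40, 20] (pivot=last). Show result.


Elements <= 20 go left of pivot.
Result: [15, 19, 3, 20, 36, 29, 30, 40, 31], pivot at index 3


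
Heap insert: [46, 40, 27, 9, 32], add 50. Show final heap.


Append 50: [46, 40, 27, 9, 32, 50]
Bubble up: swap idx 5(50) with idx 2(27); swap idx 2(50) with idx 0(46)
Result: [50, 40, 46, 9, 32, 27]


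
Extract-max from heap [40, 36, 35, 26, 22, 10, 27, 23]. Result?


Max = 40
Replace root with last, heapify down
Resulting heap: [36, 26, 35, 23, 22, 10, 27]


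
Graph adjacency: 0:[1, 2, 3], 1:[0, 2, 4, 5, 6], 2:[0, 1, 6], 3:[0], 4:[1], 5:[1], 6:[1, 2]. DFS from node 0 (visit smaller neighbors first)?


DFS stack-based: start with [0]
Visit order: [0, 1, 2, 6, 4, 5, 3]


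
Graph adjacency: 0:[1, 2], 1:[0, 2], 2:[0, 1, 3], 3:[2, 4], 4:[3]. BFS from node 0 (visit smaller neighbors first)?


BFS queue: start with [0]
Visit order: [0, 1, 2, 3, 4]


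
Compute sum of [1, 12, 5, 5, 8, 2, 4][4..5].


Prefix sums: [0, 1, 13, 18, 23, 31, 33, 37]
Sum[4..5] = prefix[6] - prefix[4] = 33 - 23 = 10


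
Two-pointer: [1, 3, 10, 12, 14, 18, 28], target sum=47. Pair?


Two pointers: lo=0, hi=6
No pair sums to 47


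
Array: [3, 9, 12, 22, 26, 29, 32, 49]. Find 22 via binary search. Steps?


Search for 22:
[0,7] mid=3 arr[3]=22
Total: 1 comparisons


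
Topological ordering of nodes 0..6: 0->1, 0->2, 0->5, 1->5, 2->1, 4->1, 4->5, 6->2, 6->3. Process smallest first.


Kahn's algorithm, process smallest node first
Order: [0, 4, 6, 2, 1, 3, 5]


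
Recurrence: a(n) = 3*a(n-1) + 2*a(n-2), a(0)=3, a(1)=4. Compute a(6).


Build bottom-up:
...a(4)=222, a(5)=790, a(6)=3*790+2*222=2814


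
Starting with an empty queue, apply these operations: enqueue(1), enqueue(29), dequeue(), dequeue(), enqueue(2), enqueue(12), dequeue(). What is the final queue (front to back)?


enqueue(1) -> [1]
enqueue(29) -> [1, 29]
dequeue() returns 1 -> [29]
dequeue() returns 29 -> []
enqueue(2) -> [2]
enqueue(12) -> [2, 12]
dequeue() returns 2 -> [12]
Final queue (front to back): [12]


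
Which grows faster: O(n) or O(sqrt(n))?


sublinear grows slower than linear
O(sqrt(n)) is asymptotically smaller; O(n) grows faster


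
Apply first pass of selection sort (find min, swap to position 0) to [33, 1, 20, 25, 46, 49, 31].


After one pass: [1, 33, 20, 25, 46, 49, 31]


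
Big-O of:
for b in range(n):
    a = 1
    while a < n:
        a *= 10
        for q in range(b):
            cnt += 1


Per nesting level: O(n) * O(log n) * O(n) [triangular over b] = O(n^2 log n)
Complexity: O(n^2 log n)


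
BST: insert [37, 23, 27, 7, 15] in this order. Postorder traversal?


Root = 37; build tree by BST insertion.
Postorder traversal: [15, 7, 27, 23, 37]


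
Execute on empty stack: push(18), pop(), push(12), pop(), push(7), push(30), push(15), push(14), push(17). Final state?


push(18) -> [18]
pop() returns 18 -> []
push(12) -> [12]
pop() returns 12 -> []
push(7) -> [7]
push(30) -> [7, 30]
push(15) -> [7, 30, 15]
push(14) -> [7, 30, 15, 14]
push(17) -> [7, 30, 15, 14, 17]
Final stack (bottom to top): [7, 30, 15, 14, 17]


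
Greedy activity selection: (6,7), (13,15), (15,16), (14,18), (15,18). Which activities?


Greedy: pick earliest-ending, then skip overlaps.
Selected (3 activities): [(6, 7), (13, 15), (15, 16)]


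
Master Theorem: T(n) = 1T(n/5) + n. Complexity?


a=1, b=5, c=1. log_5(1)=0 < c=1. Case 3: O(n^c) = O(n)
Complexity: O(n)


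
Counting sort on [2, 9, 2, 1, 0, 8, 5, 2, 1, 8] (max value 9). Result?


Count array: [1, 2, 3, 0, 0, 1, 0, 0, 2, 1]
Reconstruct: [0, 1, 1, 2, 2, 2, 5, 8, 8, 9]


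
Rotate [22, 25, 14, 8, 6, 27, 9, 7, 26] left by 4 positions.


Left rotate by 4: [6, 27, 9, 7, 26, 22, 25, 14, 8]


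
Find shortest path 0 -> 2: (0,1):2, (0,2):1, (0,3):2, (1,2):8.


Dijkstra from 0:
Distances: {0: 0, 1: 2, 2: 1, 3: 2}
Shortest distance to 2 = 1, path = [0, 2]


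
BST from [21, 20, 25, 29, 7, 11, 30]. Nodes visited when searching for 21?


BST root = 21
Search for 21: compare at each node
Path: [21]


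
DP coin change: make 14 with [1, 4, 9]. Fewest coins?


dp[0]=0; dp[i]=1+min(dp[i-c] for c in coins)
...dp[9]=1, dp[10]=2, dp[11]=3, dp[12]=3, dp[13]=2, dp[14]=3
Minimum coins for 14 = 3


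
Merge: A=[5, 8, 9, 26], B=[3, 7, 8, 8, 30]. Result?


Compare heads, take smaller each step.
Merged: [3, 5, 7, 8, 8, 8, 9, 26, 30]


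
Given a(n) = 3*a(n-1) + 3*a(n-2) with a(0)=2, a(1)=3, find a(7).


Build bottom-up:
...a(5)=783, a(6)=2970, a(7)=3*2970+3*783=11259


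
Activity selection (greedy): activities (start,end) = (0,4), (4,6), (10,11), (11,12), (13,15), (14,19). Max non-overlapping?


Greedy: pick earliest-ending, then skip overlaps.
Selected (5 activities): [(0, 4), (4, 6), (10, 11), (11, 12), (13, 15)]


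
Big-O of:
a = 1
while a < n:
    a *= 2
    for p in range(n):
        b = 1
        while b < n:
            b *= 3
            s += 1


Per nesting level: O(log n) * O(n) * O(log n) = O(n (log n)^2)
Complexity: O(n (log n)^2)


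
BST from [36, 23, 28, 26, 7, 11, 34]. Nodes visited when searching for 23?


BST root = 36
Search for 23: compare at each node
Path: [36, 23]


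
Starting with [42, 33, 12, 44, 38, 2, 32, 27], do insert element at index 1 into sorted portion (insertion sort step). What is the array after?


After one pass: [33, 42, 12, 44, 38, 2, 32, 27]


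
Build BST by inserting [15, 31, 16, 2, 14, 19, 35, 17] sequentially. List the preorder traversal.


Root = 15; build tree by BST insertion.
Preorder traversal: [15, 2, 14, 31, 16, 19, 17, 35]


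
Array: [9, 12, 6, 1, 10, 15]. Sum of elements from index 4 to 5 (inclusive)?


Prefix sums: [0, 9, 21, 27, 28, 38, 53]
Sum[4..5] = prefix[6] - prefix[4] = 53 - 28 = 25


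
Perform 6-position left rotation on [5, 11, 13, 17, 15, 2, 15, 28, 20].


Left rotate by 6: [15, 28, 20, 5, 11, 13, 17, 15, 2]


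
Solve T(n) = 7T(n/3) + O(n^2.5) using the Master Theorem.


a=7, b=3, c=2.5. log_3(7)=1.771 < c=2.5. Case 3: O(n^c) = O(n^2.500)
Complexity: O(n^2.500)


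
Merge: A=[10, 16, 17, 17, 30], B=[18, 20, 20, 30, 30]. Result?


Compare heads, take smaller each step.
Merged: [10, 16, 17, 17, 18, 20, 20, 30, 30, 30]


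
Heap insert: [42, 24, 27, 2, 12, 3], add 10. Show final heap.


Append 10: [42, 24, 27, 2, 12, 3, 10]
Bubble up: no swaps needed
Result: [42, 24, 27, 2, 12, 3, 10]


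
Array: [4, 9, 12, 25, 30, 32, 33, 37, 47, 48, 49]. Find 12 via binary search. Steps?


Search for 12:
[0,10] mid=5 arr[5]=32
[0,4] mid=2 arr[2]=12
Total: 2 comparisons


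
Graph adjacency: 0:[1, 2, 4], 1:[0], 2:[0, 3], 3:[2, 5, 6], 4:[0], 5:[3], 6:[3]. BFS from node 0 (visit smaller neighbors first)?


BFS queue: start with [0]
Visit order: [0, 1, 2, 4, 3, 5, 6]


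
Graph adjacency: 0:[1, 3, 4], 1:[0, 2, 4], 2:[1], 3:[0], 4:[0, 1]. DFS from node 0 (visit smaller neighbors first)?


DFS stack-based: start with [0]
Visit order: [0, 1, 2, 4, 3]


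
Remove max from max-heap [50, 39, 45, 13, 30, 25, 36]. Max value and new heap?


Max = 50
Replace root with last, heapify down
Resulting heap: [45, 39, 36, 13, 30, 25]


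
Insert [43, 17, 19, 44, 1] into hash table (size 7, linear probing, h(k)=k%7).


Insertions: 43->slot 1; 17->slot 3; 19->slot 5; 44->slot 2; 1->slot 4
Table: [None, 43, 44, 17, 1, 19, None]


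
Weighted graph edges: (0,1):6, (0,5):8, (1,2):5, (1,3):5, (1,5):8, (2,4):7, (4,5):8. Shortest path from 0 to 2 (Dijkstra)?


Dijkstra from 0:
Distances: {0: 0, 1: 6, 2: 11, 3: 11, 4: 16, 5: 8}
Shortest distance to 2 = 11, path = [0, 1, 2]


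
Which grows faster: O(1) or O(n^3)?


constant grows slower than cubic
O(1) is asymptotically smaller; O(n^3) grows faster


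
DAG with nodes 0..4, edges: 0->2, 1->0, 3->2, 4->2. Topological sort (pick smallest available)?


Kahn's algorithm, process smallest node first
Order: [1, 0, 3, 4, 2]


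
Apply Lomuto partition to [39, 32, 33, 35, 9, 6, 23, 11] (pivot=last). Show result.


Elements <= 11 go left of pivot.
Result: [9, 6, 11, 35, 39, 32, 23, 33], pivot at index 2


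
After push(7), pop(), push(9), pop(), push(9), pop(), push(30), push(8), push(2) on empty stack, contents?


push(7) -> [7]
pop() returns 7 -> []
push(9) -> [9]
pop() returns 9 -> []
push(9) -> [9]
pop() returns 9 -> []
push(30) -> [30]
push(8) -> [30, 8]
push(2) -> [30, 8, 2]
Final stack (bottom to top): [30, 8, 2]


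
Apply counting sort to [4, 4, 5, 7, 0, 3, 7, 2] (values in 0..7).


Count array: [1, 0, 1, 1, 2, 1, 0, 2]
Reconstruct: [0, 2, 3, 4, 4, 5, 7, 7]


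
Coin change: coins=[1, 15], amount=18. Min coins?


dp[0]=0; dp[i]=1+min(dp[i-c] for c in coins)
...dp[13]=13, dp[14]=14, dp[15]=1, dp[16]=2, dp[17]=3, dp[18]=4
Minimum coins for 18 = 4


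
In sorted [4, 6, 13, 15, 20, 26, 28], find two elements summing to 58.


Two pointers: lo=0, hi=6
No pair sums to 58


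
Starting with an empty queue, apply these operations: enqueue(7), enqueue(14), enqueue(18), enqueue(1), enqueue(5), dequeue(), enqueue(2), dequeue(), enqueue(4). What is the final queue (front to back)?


enqueue(7) -> [7]
enqueue(14) -> [7, 14]
enqueue(18) -> [7, 14, 18]
enqueue(1) -> [7, 14, 18, 1]
enqueue(5) -> [7, 14, 18, 1, 5]
dequeue() returns 7 -> [14, 18, 1, 5]
enqueue(2) -> [14, 18, 1, 5, 2]
dequeue() returns 14 -> [18, 1, 5, 2]
enqueue(4) -> [18, 1, 5, 2, 4]
Final queue (front to back): [18, 1, 5, 2, 4]


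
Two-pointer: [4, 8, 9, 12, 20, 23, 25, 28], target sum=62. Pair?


Two pointers: lo=0, hi=7
No pair sums to 62


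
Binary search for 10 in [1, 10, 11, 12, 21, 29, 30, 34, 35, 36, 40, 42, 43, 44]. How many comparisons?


Search for 10:
[0,13] mid=6 arr[6]=30
[0,5] mid=2 arr[2]=11
[0,1] mid=0 arr[0]=1
[1,1] mid=1 arr[1]=10
Total: 4 comparisons


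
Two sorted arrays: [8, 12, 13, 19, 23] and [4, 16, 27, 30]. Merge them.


Compare heads, take smaller each step.
Merged: [4, 8, 12, 13, 16, 19, 23, 27, 30]


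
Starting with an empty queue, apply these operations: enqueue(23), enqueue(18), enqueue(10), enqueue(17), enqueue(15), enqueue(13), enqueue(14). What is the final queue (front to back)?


enqueue(23) -> [23]
enqueue(18) -> [23, 18]
enqueue(10) -> [23, 18, 10]
enqueue(17) -> [23, 18, 10, 17]
enqueue(15) -> [23, 18, 10, 17, 15]
enqueue(13) -> [23, 18, 10, 17, 15, 13]
enqueue(14) -> [23, 18, 10, 17, 15, 13, 14]
Final queue (front to back): [23, 18, 10, 17, 15, 13, 14]


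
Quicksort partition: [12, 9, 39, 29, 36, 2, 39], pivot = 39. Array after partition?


Elements <= 39 go left of pivot.
Result: [12, 9, 39, 29, 36, 2, 39], pivot at index 6


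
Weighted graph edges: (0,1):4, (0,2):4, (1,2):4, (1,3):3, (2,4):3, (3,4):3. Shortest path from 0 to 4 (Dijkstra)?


Dijkstra from 0:
Distances: {0: 0, 1: 4, 2: 4, 3: 7, 4: 7}
Shortest distance to 4 = 7, path = [0, 2, 4]


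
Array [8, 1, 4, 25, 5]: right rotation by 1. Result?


Right rotate by 1: [5, 8, 1, 4, 25]


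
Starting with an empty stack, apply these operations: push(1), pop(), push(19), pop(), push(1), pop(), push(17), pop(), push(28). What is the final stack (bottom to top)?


push(1) -> [1]
pop() returns 1 -> []
push(19) -> [19]
pop() returns 19 -> []
push(1) -> [1]
pop() returns 1 -> []
push(17) -> [17]
pop() returns 17 -> []
push(28) -> [28]
Final stack (bottom to top): [28]


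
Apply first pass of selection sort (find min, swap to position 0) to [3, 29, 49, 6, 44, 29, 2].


After one pass: [2, 29, 49, 6, 44, 29, 3]


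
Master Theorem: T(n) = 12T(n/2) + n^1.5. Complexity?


a=12, b=2, c=1.5. log_2(12)=3.585 > c=1.5. Case 1: O(n^log_b(a)) = O(n^3.585)
Complexity: O(n^3.585)


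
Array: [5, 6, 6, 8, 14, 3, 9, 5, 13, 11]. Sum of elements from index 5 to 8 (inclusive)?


Prefix sums: [0, 5, 11, 17, 25, 39, 42, 51, 56, 69, 80]
Sum[5..8] = prefix[9] - prefix[5] = 69 - 39 = 30


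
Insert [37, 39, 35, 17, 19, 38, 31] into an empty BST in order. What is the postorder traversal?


Root = 37; build tree by BST insertion.
Postorder traversal: [31, 19, 17, 35, 38, 39, 37]


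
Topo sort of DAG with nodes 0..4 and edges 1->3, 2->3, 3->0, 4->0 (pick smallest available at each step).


Kahn's algorithm, process smallest node first
Order: [1, 2, 3, 4, 0]


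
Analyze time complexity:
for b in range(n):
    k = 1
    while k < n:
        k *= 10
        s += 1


Per nesting level: O(n) * O(log n) = O(n log n)
Complexity: O(n log n)


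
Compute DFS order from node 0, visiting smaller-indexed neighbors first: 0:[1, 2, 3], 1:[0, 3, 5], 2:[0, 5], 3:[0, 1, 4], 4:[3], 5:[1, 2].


DFS stack-based: start with [0]
Visit order: [0, 1, 3, 4, 5, 2]


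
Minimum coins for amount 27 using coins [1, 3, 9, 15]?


dp[0]=0; dp[i]=1+min(dp[i-c] for c in coins)
...dp[22]=4, dp[23]=5, dp[24]=2, dp[25]=3, dp[26]=4, dp[27]=3
Minimum coins for 27 = 3


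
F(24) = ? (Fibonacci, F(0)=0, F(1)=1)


F(n)=F(n-1)+F(n-2)
...F(22)=17711, F(23)=28657, F(24)=46368


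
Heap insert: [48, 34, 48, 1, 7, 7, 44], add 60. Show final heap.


Append 60: [48, 34, 48, 1, 7, 7, 44, 60]
Bubble up: swap idx 7(60) with idx 3(1); swap idx 3(60) with idx 1(34); swap idx 1(60) with idx 0(48)
Result: [60, 48, 48, 34, 7, 7, 44, 1]


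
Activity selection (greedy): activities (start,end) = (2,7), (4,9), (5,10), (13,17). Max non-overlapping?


Greedy: pick earliest-ending, then skip overlaps.
Selected (2 activities): [(2, 7), (13, 17)]


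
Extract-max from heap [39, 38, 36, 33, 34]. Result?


Max = 39
Replace root with last, heapify down
Resulting heap: [38, 34, 36, 33]


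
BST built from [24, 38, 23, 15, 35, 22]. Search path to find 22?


BST root = 24
Search for 22: compare at each node
Path: [24, 23, 15, 22]


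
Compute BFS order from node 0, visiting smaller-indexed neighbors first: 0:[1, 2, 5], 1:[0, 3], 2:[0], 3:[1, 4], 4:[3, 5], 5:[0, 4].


BFS queue: start with [0]
Visit order: [0, 1, 2, 5, 3, 4]


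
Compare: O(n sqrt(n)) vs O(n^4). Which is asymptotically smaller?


n^1.5 grows slower than quartic
O(n sqrt(n)) is asymptotically smaller; O(n^4) grows faster


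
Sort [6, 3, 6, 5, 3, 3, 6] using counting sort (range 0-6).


Count array: [0, 0, 0, 3, 0, 1, 3]
Reconstruct: [3, 3, 3, 5, 6, 6, 6]


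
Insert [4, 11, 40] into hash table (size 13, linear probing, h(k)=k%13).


Insertions: 4->slot 4; 11->slot 11; 40->slot 1
Table: [None, 40, None, None, 4, None, None, None, None, None, None, 11, None]


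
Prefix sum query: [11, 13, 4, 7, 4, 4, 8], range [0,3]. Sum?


Prefix sums: [0, 11, 24, 28, 35, 39, 43, 51]
Sum[0..3] = prefix[4] - prefix[0] = 35 - 0 = 35


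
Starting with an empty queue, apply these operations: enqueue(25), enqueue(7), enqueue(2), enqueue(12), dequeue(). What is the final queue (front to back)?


enqueue(25) -> [25]
enqueue(7) -> [25, 7]
enqueue(2) -> [25, 7, 2]
enqueue(12) -> [25, 7, 2, 12]
dequeue() returns 25 -> [7, 2, 12]
Final queue (front to back): [7, 2, 12]


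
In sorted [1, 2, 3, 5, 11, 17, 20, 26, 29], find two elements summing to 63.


Two pointers: lo=0, hi=8
No pair sums to 63


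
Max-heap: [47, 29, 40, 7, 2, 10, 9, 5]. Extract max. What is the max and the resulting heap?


Max = 47
Replace root with last, heapify down
Resulting heap: [40, 29, 10, 7, 2, 5, 9]


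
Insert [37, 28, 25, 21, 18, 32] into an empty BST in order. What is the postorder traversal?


Root = 37; build tree by BST insertion.
Postorder traversal: [18, 21, 25, 32, 28, 37]


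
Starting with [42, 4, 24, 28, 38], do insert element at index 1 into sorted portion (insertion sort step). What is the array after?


After one pass: [4, 42, 24, 28, 38]


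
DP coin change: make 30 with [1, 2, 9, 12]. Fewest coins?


dp[0]=0; dp[i]=1+min(dp[i-c] for c in coins)
...dp[25]=3, dp[26]=3, dp[27]=3, dp[28]=4, dp[29]=4, dp[30]=3
Minimum coins for 30 = 3


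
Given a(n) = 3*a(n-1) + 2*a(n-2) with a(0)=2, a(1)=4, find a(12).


Build bottom-up:
...a(10)=408040, a(11)=1453256, a(12)=3*1453256+2*408040=5175848


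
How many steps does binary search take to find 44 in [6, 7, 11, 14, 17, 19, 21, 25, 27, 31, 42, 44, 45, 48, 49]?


Search for 44:
[0,14] mid=7 arr[7]=25
[8,14] mid=11 arr[11]=44
Total: 2 comparisons


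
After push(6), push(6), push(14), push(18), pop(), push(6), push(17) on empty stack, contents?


push(6) -> [6]
push(6) -> [6, 6]
push(14) -> [6, 6, 14]
push(18) -> [6, 6, 14, 18]
pop() returns 18 -> [6, 6, 14]
push(6) -> [6, 6, 14, 6]
push(17) -> [6, 6, 14, 6, 17]
Final stack (bottom to top): [6, 6, 14, 6, 17]


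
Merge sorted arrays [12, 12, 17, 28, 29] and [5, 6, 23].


Compare heads, take smaller each step.
Merged: [5, 6, 12, 12, 17, 23, 28, 29]


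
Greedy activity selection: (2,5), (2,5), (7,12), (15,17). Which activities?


Greedy: pick earliest-ending, then skip overlaps.
Selected (3 activities): [(2, 5), (7, 12), (15, 17)]


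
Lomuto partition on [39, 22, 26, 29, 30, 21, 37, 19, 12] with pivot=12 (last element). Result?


Elements <= 12 go left of pivot.
Result: [12, 22, 26, 29, 30, 21, 37, 19, 39], pivot at index 0


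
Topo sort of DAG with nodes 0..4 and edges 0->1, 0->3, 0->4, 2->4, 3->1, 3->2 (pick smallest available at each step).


Kahn's algorithm, process smallest node first
Order: [0, 3, 1, 2, 4]


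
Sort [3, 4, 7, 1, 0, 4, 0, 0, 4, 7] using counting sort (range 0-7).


Count array: [3, 1, 0, 1, 3, 0, 0, 2]
Reconstruct: [0, 0, 0, 1, 3, 4, 4, 4, 7, 7]


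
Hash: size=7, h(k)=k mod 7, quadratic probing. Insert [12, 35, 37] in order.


Insertions: 12->slot 5; 35->slot 0; 37->slot 2
Table: [35, None, 37, None, None, 12, None]


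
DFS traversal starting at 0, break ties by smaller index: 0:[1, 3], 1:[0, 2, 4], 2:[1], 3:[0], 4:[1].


DFS stack-based: start with [0]
Visit order: [0, 1, 2, 4, 3]


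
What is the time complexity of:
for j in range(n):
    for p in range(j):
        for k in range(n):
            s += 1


Per nesting level: O(n) * O(n) [triangular over j] * O(n) = O(n^3)
Complexity: O(n^3)


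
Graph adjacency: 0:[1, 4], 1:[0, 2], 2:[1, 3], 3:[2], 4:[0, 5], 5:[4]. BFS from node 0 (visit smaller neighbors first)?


BFS queue: start with [0]
Visit order: [0, 1, 4, 2, 5, 3]


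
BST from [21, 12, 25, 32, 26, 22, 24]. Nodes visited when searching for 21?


BST root = 21
Search for 21: compare at each node
Path: [21]


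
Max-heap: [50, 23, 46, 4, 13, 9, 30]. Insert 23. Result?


Append 23: [50, 23, 46, 4, 13, 9, 30, 23]
Bubble up: swap idx 7(23) with idx 3(4)
Result: [50, 23, 46, 23, 13, 9, 30, 4]


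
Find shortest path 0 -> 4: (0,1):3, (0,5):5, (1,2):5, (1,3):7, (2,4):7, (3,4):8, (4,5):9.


Dijkstra from 0:
Distances: {0: 0, 1: 3, 2: 8, 3: 10, 4: 14, 5: 5}
Shortest distance to 4 = 14, path = [0, 5, 4]


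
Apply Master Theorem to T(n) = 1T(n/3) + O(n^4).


a=1, b=3, c=4. log_3(1)=0 < c=4. Case 3: O(n^c) = O(n^4)
Complexity: O(n^4)


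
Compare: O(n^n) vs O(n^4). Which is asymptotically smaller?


quartic grows slower than n^n
O(n^4) is asymptotically smaller; O(n^n) grows faster


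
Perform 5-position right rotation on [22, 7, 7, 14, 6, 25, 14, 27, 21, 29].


Right rotate by 5: [25, 14, 27, 21, 29, 22, 7, 7, 14, 6]


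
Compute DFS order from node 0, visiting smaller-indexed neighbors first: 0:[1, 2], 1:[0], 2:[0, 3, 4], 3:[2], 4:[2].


DFS stack-based: start with [0]
Visit order: [0, 1, 2, 3, 4]


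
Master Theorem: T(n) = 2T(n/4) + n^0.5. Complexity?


a=2, b=4, c=0.5. log_4(2)=0.5 = c=0.5. Case 2: O(n^c log n) = O(sqrt(n) log n)
Complexity: O(sqrt(n) log n)


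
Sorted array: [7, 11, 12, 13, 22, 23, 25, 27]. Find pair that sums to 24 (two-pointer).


Two pointers: lo=0, hi=7
Found pair: (11, 13) summing to 24


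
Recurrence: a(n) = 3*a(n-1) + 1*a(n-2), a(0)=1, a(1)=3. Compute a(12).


Build bottom-up:
...a(10)=141481, a(11)=467280, a(12)=3*467280+1*141481=1543321


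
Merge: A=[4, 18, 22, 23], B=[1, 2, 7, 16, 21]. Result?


Compare heads, take smaller each step.
Merged: [1, 2, 4, 7, 16, 18, 21, 22, 23]


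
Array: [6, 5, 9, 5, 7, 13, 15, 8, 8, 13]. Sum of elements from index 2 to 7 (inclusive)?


Prefix sums: [0, 6, 11, 20, 25, 32, 45, 60, 68, 76, 89]
Sum[2..7] = prefix[8] - prefix[2] = 68 - 11 = 57


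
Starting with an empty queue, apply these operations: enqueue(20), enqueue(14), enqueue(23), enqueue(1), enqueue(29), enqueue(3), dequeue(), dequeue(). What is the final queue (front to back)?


enqueue(20) -> [20]
enqueue(14) -> [20, 14]
enqueue(23) -> [20, 14, 23]
enqueue(1) -> [20, 14, 23, 1]
enqueue(29) -> [20, 14, 23, 1, 29]
enqueue(3) -> [20, 14, 23, 1, 29, 3]
dequeue() returns 20 -> [14, 23, 1, 29, 3]
dequeue() returns 14 -> [23, 1, 29, 3]
Final queue (front to back): [23, 1, 29, 3]


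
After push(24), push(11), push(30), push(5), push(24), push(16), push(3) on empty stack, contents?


push(24) -> [24]
push(11) -> [24, 11]
push(30) -> [24, 11, 30]
push(5) -> [24, 11, 30, 5]
push(24) -> [24, 11, 30, 5, 24]
push(16) -> [24, 11, 30, 5, 24, 16]
push(3) -> [24, 11, 30, 5, 24, 16, 3]
Final stack (bottom to top): [24, 11, 30, 5, 24, 16, 3]


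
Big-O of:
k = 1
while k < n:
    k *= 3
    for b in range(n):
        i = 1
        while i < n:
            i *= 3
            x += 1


Per nesting level: O(log n) * O(n) * O(log n) = O(n (log n)^2)
Complexity: O(n (log n)^2)


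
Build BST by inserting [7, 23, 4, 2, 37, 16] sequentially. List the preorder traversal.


Root = 7; build tree by BST insertion.
Preorder traversal: [7, 4, 2, 23, 16, 37]


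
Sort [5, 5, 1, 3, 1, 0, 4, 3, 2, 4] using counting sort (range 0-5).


Count array: [1, 2, 1, 2, 2, 2]
Reconstruct: [0, 1, 1, 2, 3, 3, 4, 4, 5, 5]


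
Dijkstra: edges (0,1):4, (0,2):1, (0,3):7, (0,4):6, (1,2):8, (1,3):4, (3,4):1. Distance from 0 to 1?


Dijkstra from 0:
Distances: {0: 0, 1: 4, 2: 1, 3: 7, 4: 6}
Shortest distance to 1 = 4, path = [0, 1]


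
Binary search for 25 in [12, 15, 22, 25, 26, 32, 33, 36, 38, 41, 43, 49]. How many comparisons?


Search for 25:
[0,11] mid=5 arr[5]=32
[0,4] mid=2 arr[2]=22
[3,4] mid=3 arr[3]=25
Total: 3 comparisons


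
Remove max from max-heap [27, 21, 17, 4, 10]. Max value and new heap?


Max = 27
Replace root with last, heapify down
Resulting heap: [21, 10, 17, 4]


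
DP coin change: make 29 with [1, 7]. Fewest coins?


dp[0]=0; dp[i]=1+min(dp[i-c] for c in coins)
...dp[24]=6, dp[25]=7, dp[26]=8, dp[27]=9, dp[28]=4, dp[29]=5
Minimum coins for 29 = 5


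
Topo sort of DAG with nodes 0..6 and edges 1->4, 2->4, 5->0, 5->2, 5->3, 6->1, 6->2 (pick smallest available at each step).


Kahn's algorithm, process smallest node first
Order: [5, 0, 3, 6, 1, 2, 4]


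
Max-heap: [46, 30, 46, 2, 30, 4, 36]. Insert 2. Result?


Append 2: [46, 30, 46, 2, 30, 4, 36, 2]
Bubble up: no swaps needed
Result: [46, 30, 46, 2, 30, 4, 36, 2]


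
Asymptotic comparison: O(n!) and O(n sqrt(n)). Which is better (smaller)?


n^1.5 grows slower than factorial
O(n sqrt(n)) is asymptotically smaller; O(n!) grows faster


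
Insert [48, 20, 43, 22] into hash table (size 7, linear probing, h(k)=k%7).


Insertions: 48->slot 6; 20->slot 0; 43->slot 1; 22->slot 2
Table: [20, 43, 22, None, None, None, 48]


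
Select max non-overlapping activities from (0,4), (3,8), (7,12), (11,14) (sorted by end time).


Greedy: pick earliest-ending, then skip overlaps.
Selected (2 activities): [(0, 4), (7, 12)]


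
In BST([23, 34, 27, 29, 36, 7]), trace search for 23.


BST root = 23
Search for 23: compare at each node
Path: [23]


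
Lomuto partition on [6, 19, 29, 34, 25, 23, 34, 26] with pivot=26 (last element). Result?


Elements <= 26 go left of pivot.
Result: [6, 19, 25, 23, 26, 34, 34, 29], pivot at index 4


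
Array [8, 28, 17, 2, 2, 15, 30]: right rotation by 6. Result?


Right rotate by 6: [28, 17, 2, 2, 15, 30, 8]


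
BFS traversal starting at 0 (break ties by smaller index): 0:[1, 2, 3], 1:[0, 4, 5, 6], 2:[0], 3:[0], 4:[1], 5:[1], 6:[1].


BFS queue: start with [0]
Visit order: [0, 1, 2, 3, 4, 5, 6]


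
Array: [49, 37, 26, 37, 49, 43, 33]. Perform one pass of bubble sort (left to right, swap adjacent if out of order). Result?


After one pass: [37, 26, 37, 49, 43, 33, 49]


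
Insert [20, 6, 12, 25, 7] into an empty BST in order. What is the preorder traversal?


Root = 20; build tree by BST insertion.
Preorder traversal: [20, 6, 12, 7, 25]


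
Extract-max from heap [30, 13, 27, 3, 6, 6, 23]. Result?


Max = 30
Replace root with last, heapify down
Resulting heap: [27, 13, 23, 3, 6, 6]


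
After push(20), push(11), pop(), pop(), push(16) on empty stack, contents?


push(20) -> [20]
push(11) -> [20, 11]
pop() returns 11 -> [20]
pop() returns 20 -> []
push(16) -> [16]
Final stack (bottom to top): [16]


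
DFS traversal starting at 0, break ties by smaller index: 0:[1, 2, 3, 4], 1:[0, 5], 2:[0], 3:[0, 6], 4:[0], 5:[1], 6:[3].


DFS stack-based: start with [0]
Visit order: [0, 1, 5, 2, 3, 6, 4]


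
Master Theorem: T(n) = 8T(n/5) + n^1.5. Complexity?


a=8, b=5, c=1.5. log_5(8)=1.292 < c=1.5. Case 3: O(n^c) = O(n^1.500)
Complexity: O(n^1.500)


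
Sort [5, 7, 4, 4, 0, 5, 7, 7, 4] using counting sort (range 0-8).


Count array: [1, 0, 0, 0, 3, 2, 0, 3, 0]
Reconstruct: [0, 4, 4, 4, 5, 5, 7, 7, 7]


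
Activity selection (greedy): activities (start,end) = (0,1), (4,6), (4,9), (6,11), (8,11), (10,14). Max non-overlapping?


Greedy: pick earliest-ending, then skip overlaps.
Selected (3 activities): [(0, 1), (4, 6), (6, 11)]


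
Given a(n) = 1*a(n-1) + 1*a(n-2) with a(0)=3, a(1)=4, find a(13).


Build bottom-up:
...a(11)=521, a(12)=843, a(13)=1*843+1*521=1364


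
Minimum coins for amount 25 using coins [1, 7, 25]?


dp[0]=0; dp[i]=1+min(dp[i-c] for c in coins)
...dp[20]=8, dp[21]=3, dp[22]=4, dp[23]=5, dp[24]=6, dp[25]=1
Minimum coins for 25 = 1


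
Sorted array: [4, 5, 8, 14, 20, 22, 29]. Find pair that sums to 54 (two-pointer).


Two pointers: lo=0, hi=6
No pair sums to 54


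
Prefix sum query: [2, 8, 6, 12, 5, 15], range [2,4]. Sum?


Prefix sums: [0, 2, 10, 16, 28, 33, 48]
Sum[2..4] = prefix[5] - prefix[2] = 33 - 10 = 23


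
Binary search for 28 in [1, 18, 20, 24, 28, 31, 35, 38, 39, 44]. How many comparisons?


Search for 28:
[0,9] mid=4 arr[4]=28
Total: 1 comparisons


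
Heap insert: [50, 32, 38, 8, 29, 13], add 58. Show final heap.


Append 58: [50, 32, 38, 8, 29, 13, 58]
Bubble up: swap idx 6(58) with idx 2(38); swap idx 2(58) with idx 0(50)
Result: [58, 32, 50, 8, 29, 13, 38]


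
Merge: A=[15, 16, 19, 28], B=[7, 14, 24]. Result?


Compare heads, take smaller each step.
Merged: [7, 14, 15, 16, 19, 24, 28]


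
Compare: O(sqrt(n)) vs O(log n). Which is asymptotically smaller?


logarithmic grows slower than sublinear
O(log n) is asymptotically smaller; O(sqrt(n)) grows faster


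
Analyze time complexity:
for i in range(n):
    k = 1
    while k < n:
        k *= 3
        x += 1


Per nesting level: O(n) * O(log n) = O(n log n)
Complexity: O(n log n)


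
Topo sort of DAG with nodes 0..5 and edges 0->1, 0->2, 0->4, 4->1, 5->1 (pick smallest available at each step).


Kahn's algorithm, process smallest node first
Order: [0, 2, 3, 4, 5, 1]


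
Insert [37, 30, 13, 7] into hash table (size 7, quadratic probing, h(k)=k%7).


Insertions: 37->slot 2; 30->slot 3; 13->slot 6; 7->slot 0
Table: [7, None, 37, 30, None, None, 13]


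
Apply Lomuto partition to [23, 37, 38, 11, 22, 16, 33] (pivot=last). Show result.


Elements <= 33 go left of pivot.
Result: [23, 11, 22, 16, 33, 37, 38], pivot at index 4


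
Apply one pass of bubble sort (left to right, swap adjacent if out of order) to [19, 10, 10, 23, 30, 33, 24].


After one pass: [10, 10, 19, 23, 30, 24, 33]


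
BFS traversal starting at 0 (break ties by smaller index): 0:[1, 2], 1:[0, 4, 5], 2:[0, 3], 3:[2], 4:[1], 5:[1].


BFS queue: start with [0]
Visit order: [0, 1, 2, 4, 5, 3]


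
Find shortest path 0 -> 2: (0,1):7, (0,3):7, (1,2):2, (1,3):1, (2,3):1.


Dijkstra from 0:
Distances: {0: 0, 1: 7, 2: 8, 3: 7}
Shortest distance to 2 = 8, path = [0, 3, 2]


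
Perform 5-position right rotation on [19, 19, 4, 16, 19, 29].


Right rotate by 5: [19, 4, 16, 19, 29, 19]


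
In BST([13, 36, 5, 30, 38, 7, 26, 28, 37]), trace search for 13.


BST root = 13
Search for 13: compare at each node
Path: [13]


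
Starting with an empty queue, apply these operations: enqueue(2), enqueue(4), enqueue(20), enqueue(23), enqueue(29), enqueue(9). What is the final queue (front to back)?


enqueue(2) -> [2]
enqueue(4) -> [2, 4]
enqueue(20) -> [2, 4, 20]
enqueue(23) -> [2, 4, 20, 23]
enqueue(29) -> [2, 4, 20, 23, 29]
enqueue(9) -> [2, 4, 20, 23, 29, 9]
Final queue (front to back): [2, 4, 20, 23, 29, 9]


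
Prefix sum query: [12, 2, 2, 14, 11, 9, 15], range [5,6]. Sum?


Prefix sums: [0, 12, 14, 16, 30, 41, 50, 65]
Sum[5..6] = prefix[7] - prefix[5] = 65 - 41 = 24


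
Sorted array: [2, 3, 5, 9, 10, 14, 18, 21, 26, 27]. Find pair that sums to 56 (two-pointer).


Two pointers: lo=0, hi=9
No pair sums to 56


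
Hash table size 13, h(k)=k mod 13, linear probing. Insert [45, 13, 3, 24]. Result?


Insertions: 45->slot 6; 13->slot 0; 3->slot 3; 24->slot 11
Table: [13, None, None, 3, None, None, 45, None, None, None, None, 24, None]


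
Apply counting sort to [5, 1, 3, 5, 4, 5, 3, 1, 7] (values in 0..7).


Count array: [0, 2, 0, 2, 1, 3, 0, 1]
Reconstruct: [1, 1, 3, 3, 4, 5, 5, 5, 7]


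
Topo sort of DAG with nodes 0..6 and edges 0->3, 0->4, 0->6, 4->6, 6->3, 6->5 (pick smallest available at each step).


Kahn's algorithm, process smallest node first
Order: [0, 1, 2, 4, 6, 3, 5]


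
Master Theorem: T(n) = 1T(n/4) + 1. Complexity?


a=1, b=4, c=0. log_4(1)=0 = c=0. Case 2: O(n^c log n) = O(log n)
Complexity: O(log n)


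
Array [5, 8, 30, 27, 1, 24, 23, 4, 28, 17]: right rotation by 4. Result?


Right rotate by 4: [23, 4, 28, 17, 5, 8, 30, 27, 1, 24]


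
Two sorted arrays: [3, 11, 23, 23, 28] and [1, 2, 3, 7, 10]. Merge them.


Compare heads, take smaller each step.
Merged: [1, 2, 3, 3, 7, 10, 11, 23, 23, 28]


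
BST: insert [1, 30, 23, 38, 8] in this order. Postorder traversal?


Root = 1; build tree by BST insertion.
Postorder traversal: [8, 23, 38, 30, 1]


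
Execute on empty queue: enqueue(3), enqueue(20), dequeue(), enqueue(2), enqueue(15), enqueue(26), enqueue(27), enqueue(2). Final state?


enqueue(3) -> [3]
enqueue(20) -> [3, 20]
dequeue() returns 3 -> [20]
enqueue(2) -> [20, 2]
enqueue(15) -> [20, 2, 15]
enqueue(26) -> [20, 2, 15, 26]
enqueue(27) -> [20, 2, 15, 26, 27]
enqueue(2) -> [20, 2, 15, 26, 27, 2]
Final queue (front to back): [20, 2, 15, 26, 27, 2]


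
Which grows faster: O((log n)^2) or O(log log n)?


double-logarithmic grows slower than polylogarithmic
O(log log n) is asymptotically smaller; O((log n)^2) grows faster


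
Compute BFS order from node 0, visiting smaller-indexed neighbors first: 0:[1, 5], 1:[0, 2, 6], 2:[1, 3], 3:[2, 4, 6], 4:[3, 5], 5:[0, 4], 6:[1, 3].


BFS queue: start with [0]
Visit order: [0, 1, 5, 2, 6, 4, 3]


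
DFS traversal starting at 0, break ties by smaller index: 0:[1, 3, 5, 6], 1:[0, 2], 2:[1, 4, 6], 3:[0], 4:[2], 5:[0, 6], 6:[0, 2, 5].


DFS stack-based: start with [0]
Visit order: [0, 1, 2, 4, 6, 5, 3]


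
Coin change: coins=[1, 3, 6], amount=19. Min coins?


dp[0]=0; dp[i]=1+min(dp[i-c] for c in coins)
...dp[14]=4, dp[15]=3, dp[16]=4, dp[17]=5, dp[18]=3, dp[19]=4
Minimum coins for 19 = 4


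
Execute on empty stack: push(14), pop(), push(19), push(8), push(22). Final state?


push(14) -> [14]
pop() returns 14 -> []
push(19) -> [19]
push(8) -> [19, 8]
push(22) -> [19, 8, 22]
Final stack (bottom to top): [19, 8, 22]


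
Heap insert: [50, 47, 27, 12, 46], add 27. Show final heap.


Append 27: [50, 47, 27, 12, 46, 27]
Bubble up: no swaps needed
Result: [50, 47, 27, 12, 46, 27]


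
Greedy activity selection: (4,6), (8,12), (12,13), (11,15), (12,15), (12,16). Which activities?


Greedy: pick earliest-ending, then skip overlaps.
Selected (3 activities): [(4, 6), (8, 12), (12, 13)]
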